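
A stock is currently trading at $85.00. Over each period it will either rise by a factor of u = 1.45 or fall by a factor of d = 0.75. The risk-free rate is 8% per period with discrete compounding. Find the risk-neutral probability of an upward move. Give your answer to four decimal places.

Risk-neutral probability p = (1 + 0.08 − 0.75)/(1.45 − 0.75) = 0.3300/0.7000 = 0.4714

p = 0.4714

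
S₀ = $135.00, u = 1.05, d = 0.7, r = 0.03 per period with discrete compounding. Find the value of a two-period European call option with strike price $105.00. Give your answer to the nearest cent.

$36.73

Risk-neutral probability p = (1 + 0.03 − 0.7)/(1.05 − 0.7) = 0.3300/0.3500 = 0.9429
Terminal stock prices: S_uu = 148.8, S_ud = 99.22, S_dd = 66.15
Terminal payoffs (S − K): max(43.84, 0) = 43.84, max(-5.775, 0) = 0, max(-38.85, 0) = 0
Node u (S = 141.8): V_u = 1/1.03·[0.9429·43.8375 + 0.0571·0.0000] = 40.1286
Node d (S = 94.5): V_d = 1/1.03·[0.9429·0.0000 + 0.0571·0.0000] = 0.0000
Node 0 (S = 135): V_0 = 1/1.03·[0.9429·40.1286 + 0.0571·0.0000] = 36.7336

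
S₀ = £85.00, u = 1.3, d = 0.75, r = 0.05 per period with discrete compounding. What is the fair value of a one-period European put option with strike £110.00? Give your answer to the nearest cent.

£20.02

Risk-neutral probability p = (1 + 0.05 − 0.75)/(1.3 − 0.75) = 0.3000/0.5500 = 0.5455
Terminal stock prices: S_u = 110.5, S_d = 63.75
Terminal payoffs (K − S): max(-0.5, 0) = 0, max(46.25, 0) = 46.25
Node 0 (S = 85): V_0 = 1/1.05·[0.5455·0.0000 + 0.4545·46.2500] = 20.0216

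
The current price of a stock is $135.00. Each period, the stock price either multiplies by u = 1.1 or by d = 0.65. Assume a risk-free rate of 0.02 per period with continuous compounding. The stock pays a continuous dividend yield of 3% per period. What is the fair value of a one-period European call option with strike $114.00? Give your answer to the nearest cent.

Per-period risk-free factor R = e^0.02 = 1.0202; dividend-adjusted growth = e^(0.02−0.03) = 0.9900.
Risk-neutral probability p = (0.9900 − 0.65)/(1.1 − 0.65) = 0.3400/0.4500 = 0.7557
Terminal stock prices: S_u = 148.5, S_d = 87.75
Terminal payoffs (S − K): max(34.5, 0) = 34.5, max(-26.25, 0) = 0
Node 0 (S = 135): V_0 = e^(−0.02)·[0.7557·34.5000 + 0.2443·0.0000] = 25.5543

$25.55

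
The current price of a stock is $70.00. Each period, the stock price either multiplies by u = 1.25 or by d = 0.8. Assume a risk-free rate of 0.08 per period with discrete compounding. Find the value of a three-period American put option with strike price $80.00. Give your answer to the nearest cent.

$10.41

Risk-neutral probability p = (1 + 0.08 − 0.8)/(1.25 − 0.8) = 0.2800/0.4500 = 0.6222
Terminal stock prices: S_uuu = 136.7, S_uud = 87.5, S_udd = 56, S_ddd = 35.84
Terminal payoffs (K − S): max(-56.72, 0) = 0, max(-7.5, 0) = 0, max(24, 0) = 24, max(44.16, 0) = 44.16
Node uu (S = 109.4): continuation = 1/1.08·[0.6222·0.0000 + 0.3778·0.0000] = 0.0000; exercise value = 0.0000 ≤ continuation, so V_uu = 0.0000
Node ud (S = 70): continuation = 1/1.08·[0.6222·0.0000 + 0.3778·24.0000] = 8.3951; exercise value = 10.0000 > continuation, so V_ud = 10.0000 (exercise)
Node dd (S = 44.8): continuation = 1/1.08·[0.6222·24.0000 + 0.3778·44.1600] = 29.2741; exercise value = 35.2000 > continuation, so V_dd = 35.2000 (exercise)
Node u (S = 87.5): continuation = 1/1.08·[0.6222·0.0000 + 0.3778·10.0000] = 3.4979; exercise value = 0.0000 ≤ continuation, so V_u = 3.4979
Node d (S = 56): continuation = 1/1.08·[0.6222·10.0000 + 0.3778·35.2000] = 18.0741; exercise value = 24.0000 > continuation, so V_d = 24.0000 (exercise)
Node 0 (S = 70): continuation = 1/1.08·[0.6222·3.4979 + 0.3778·24.0000] = 10.4103; exercise value = 10.0000 ≤ continuation, so V_0 = 10.4103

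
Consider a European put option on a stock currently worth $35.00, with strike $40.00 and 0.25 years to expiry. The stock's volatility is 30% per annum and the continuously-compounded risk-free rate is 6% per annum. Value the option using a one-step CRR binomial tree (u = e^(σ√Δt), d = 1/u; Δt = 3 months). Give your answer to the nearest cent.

CRR parameters: u = e^(σ√Δt) = e^(0.3·√0.25) = 1.1618, d = 1/u = 0.8607
Per-period rate: rΔt = 0.06·0.25 = 0.015, so R = e^0.015 = 1.0151
Risk-neutral probability p = (e^0.015 − 0.8607)/(1.1618 − 0.8607) = 0.1544/0.3011 = 0.5128
Terminal stock prices: S_u = 40.66, S_d = 30.12
Terminal payoffs (K − S): max(-0.6642, 0) = 0, max(9.875, 0) = 9.875
Node 0 (S = 35): V_0 = e^(−0.015)·[0.5128·0.0000 + 0.4872·9.8752] = 4.7400

$4.74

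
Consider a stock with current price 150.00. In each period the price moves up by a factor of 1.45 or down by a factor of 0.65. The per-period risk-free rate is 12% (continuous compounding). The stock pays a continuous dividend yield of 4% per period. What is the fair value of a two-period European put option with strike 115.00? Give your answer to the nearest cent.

8.53

Per-period risk-free factor R = e^0.12 = 1.1275; dividend-adjusted growth = e^(0.12−0.04) = 1.0833.
Risk-neutral probability p = (1.0833 − 0.65)/(1.45 − 0.65) = 0.4333/0.8000 = 0.5416
Terminal stock prices: S_uu = 315.4, S_ud = 141.4, S_dd = 63.38
Terminal payoffs (K − S): max(-200.4, 0) = 0, max(-26.38, 0) = 0, max(51.62, 0) = 51.62
Node u (S = 217.5): V_u = e^(−0.12)·[0.5416·0.0000 + 0.4584·0.0000] = 0.0000
Node d (S = 97.5): V_d = e^(−0.12)·[0.5416·0.0000 + 0.4584·51.6250] = 20.9885
Node 0 (S = 150): V_0 = e^(−0.12)·[0.5416·0.0000 + 0.4584·20.9885] = 8.5330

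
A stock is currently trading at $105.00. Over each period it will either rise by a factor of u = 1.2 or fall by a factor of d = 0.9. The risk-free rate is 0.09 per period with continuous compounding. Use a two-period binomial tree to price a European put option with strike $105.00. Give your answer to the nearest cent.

Risk-neutral probability p = (e^0.09 − 0.9)/(1.2 − 0.9) = 0.1942/0.3000 = 0.6472
Terminal stock prices: S_uu = 151.2, S_ud = 113.4, S_dd = 85.05
Terminal payoffs (K − S): max(-46.2, 0) = 0, max(-8.4, 0) = 0, max(19.95, 0) = 19.95
Node u (S = 126): V_u = e^(−0.09)·[0.6472·0.0000 + 0.3528·0.0000] = 0.0000
Node d (S = 94.5): V_d = e^(−0.09)·[0.6472·0.0000 + 0.3528·19.9500] = 6.4317
Node 0 (S = 105): V_0 = e^(−0.09)·[0.6472·0.0000 + 0.3528·6.4317] = 2.0735

$2.07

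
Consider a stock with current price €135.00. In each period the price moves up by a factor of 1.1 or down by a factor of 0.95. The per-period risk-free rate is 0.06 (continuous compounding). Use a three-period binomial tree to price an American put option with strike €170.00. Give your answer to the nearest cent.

€35.00

Risk-neutral probability p = (e^0.06 − 0.95)/(1.1 − 0.95) = 0.1118/0.1500 = 0.7456
Terminal stock prices: S_uuu = 179.7, S_uud = 155.2, S_udd = 134, S_ddd = 115.7
Terminal payoffs (K − S): max(-9.685, 0) = 0, max(14.82, 0) = 14.82, max(35.98, 0) = 35.98, max(54.25, 0) = 54.25
Node uu (S = 163.4): continuation = e^(−0.06)·[0.7456·0.0000 + 0.2544·14.8175] = 3.5504; exercise value = 6.6500 > continuation, so V_uu = 6.6500 (exercise)
Node ud (S = 141.1): continuation = e^(−0.06)·[0.7456·14.8175 + 0.2544·35.9787] = 19.0250; exercise value = 28.9250 > continuation, so V_ud = 28.9250 (exercise)
Node dd (S = 121.8): continuation = e^(−0.06)·[0.7456·35.9787 + 0.2544·54.2544] = 38.2625; exercise value = 48.1625 > continuation, so V_dd = 48.1625 (exercise)
Node u (S = 148.5): continuation = e^(−0.06)·[0.7456·6.6500 + 0.2544·28.9250] = 11.6000; exercise value = 21.5000 > continuation, so V_u = 21.5000 (exercise)
Node d (S = 128.2): continuation = e^(−0.06)·[0.7456·28.9250 + 0.2544·48.1625] = 31.8500; exercise value = 41.7500 > continuation, so V_d = 41.7500 (exercise)
Node 0 (S = 135): continuation = e^(−0.06)·[0.7456·21.5000 + 0.2544·41.7500] = 25.1000; exercise value = 35.0000 > continuation, so V_0 = 35.0000 (exercise)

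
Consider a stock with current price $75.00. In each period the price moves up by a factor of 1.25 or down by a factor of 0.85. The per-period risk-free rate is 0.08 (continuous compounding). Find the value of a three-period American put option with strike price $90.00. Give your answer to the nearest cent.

Risk-neutral probability p = (e^0.08 − 0.85)/(1.25 − 0.85) = 0.2333/0.4000 = 0.5832
Terminal stock prices: S_uuu = 146.5, S_uud = 99.61, S_udd = 67.73, S_ddd = 46.06
Terminal payoffs (K − S): max(-56.48, 0) = 0, max(-9.609, 0) = 0, max(22.27, 0) = 22.27, max(43.94, 0) = 43.94
Node uu (S = 117.2): continuation = e^(−0.08)·[0.5832·0.0000 + 0.4168·0.0000] = 0.0000; exercise value = 0.0000 ≤ continuation, so V_uu = 0.0000
Node ud (S = 79.69): continuation = e^(−0.08)·[0.5832·0.0000 + 0.4168·22.2656] = 8.5664; exercise value = 10.3125 > continuation, so V_ud = 10.3125 (exercise)
Node dd (S = 54.19): continuation = e^(−0.08)·[0.5832·22.2656 + 0.4168·43.9406] = 28.8930; exercise value = 35.8125 > continuation, so V_dd = 35.8125 (exercise)
Node u (S = 93.75): continuation = e^(−0.08)·[0.5832·0.0000 + 0.4168·10.3125] = 3.9676; exercise value = 0.0000 ≤ continuation, so V_u = 3.9676
Node d (S = 63.75): continuation = e^(−0.08)·[0.5832·10.3125 + 0.4168·35.8125] = 19.3305; exercise value = 26.2500 > continuation, so V_d = 26.2500 (exercise)
Node 0 (S = 75): continuation = e^(−0.08)·[0.5832·3.9676 + 0.4168·26.2500] = 12.2355; exercise value = 15.0000 > continuation, so V_0 = 15.0000 (exercise)

$15.00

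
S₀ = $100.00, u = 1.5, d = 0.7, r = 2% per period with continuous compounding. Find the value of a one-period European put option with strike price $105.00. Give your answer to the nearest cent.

Risk-neutral probability p = (e^0.02 − 0.7)/(1.5 − 0.7) = 0.3202/0.8000 = 0.4003
Terminal stock prices: S_u = 150, S_d = 70
Terminal payoffs (K − S): max(-45, 0) = 0, max(35, 0) = 35
Node 0 (S = 100): V_0 = e^(−0.02)·[0.4003·0.0000 + 0.5997·35.0000] = 20.5755

$20.58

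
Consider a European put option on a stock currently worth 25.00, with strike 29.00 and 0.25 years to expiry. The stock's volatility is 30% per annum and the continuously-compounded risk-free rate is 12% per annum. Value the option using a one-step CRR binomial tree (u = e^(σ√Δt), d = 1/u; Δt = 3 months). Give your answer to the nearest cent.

3.17

CRR parameters: u = e^(σ√Δt) = e^(0.3·√0.25) = 1.1618, d = 1/u = 0.8607
Per-period rate: rΔt = 0.12·0.25 = 0.03, so R = e^0.03 = 1.0305
Risk-neutral probability p = (e^0.03 − 0.8607)/(1.1618 − 0.8607) = 0.1697/0.3011 = 0.5637
Terminal stock prices: S_u = 29.05, S_d = 21.52
Terminal payoffs (K − S): max(-0.04586, 0) = 0, max(7.482, 0) = 7.482
Node 0 (S = 25): V_0 = e^(−0.03)·[0.5637·0.0000 + 0.4363·7.4823] = 3.1680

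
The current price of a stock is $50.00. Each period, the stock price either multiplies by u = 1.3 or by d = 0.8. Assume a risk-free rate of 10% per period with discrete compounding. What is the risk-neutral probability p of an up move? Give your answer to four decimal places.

p = 0.6000

Risk-neutral probability p = (1 + 0.1 − 0.8)/(1.3 − 0.8) = 0.3000/0.5000 = 0.6000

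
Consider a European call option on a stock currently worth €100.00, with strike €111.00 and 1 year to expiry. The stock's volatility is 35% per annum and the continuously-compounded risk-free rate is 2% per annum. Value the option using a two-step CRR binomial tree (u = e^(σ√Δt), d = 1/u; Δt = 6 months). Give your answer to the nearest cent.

CRR parameters: u = e^(σ√Δt) = e^(0.35·√0.5) = 1.2808, d = 1/u = 0.7808
Per-period rate: rΔt = 0.02·0.5 = 0.01, so R = e^0.01 = 1.0101
Risk-neutral probability p = (e^0.01 − 0.7808)/(1.2808 − 0.7808) = 0.2293/0.5000 = 0.4585
Terminal stock prices: S_uu = 164, S_ud = 100, S_dd = 60.96
Terminal payoffs (S − K): max(53.05, 0) = 53.05, max(-11, 0) = 0, max(-50.04, 0) = 0
Node u (S = 128.1): V_u = e^(−0.01)·[0.4585·53.0457 + 0.5415·0.0000] = 24.0816
Node d (S = 78.08): V_d = e^(−0.01)·[0.4585·0.0000 + 0.5415·0.0000] = 0.0000
Node 0 (S = 100): V_0 = e^(−0.01)·[0.4585·24.0816 + 0.5415·0.0000] = 10.9325

€10.93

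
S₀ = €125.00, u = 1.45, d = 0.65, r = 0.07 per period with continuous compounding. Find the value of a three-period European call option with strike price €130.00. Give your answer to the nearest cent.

€43.05

Risk-neutral probability p = (e^0.07 − 0.65)/(1.45 − 0.65) = 0.4225/0.8000 = 0.5281
Terminal stock prices: S_uuu = 381.1, S_uud = 170.8, S_udd = 76.58, S_ddd = 34.33
Terminal payoffs (S − K): max(251.1, 0) = 251.1, max(40.83, 0) = 40.83, max(-53.42, 0) = 0, max(-95.67, 0) = 0
Node uu (S = 262.8): V_uu = e^(−0.07)·[0.5281·251.0781 + 0.4719·40.8281] = 141.6013
Node ud (S = 117.8): V_ud = e^(−0.07)·[0.5281·40.8281 + 0.4719·0.0000] = 20.1050
Node dd (S = 52.81): V_dd = e^(−0.07)·[0.5281·0.0000 + 0.4719·0.0000] = 0.0000
Node u (S = 181.2): V_u = e^(−0.07)·[0.5281·141.6013 + 0.4719·20.1050] = 78.5742
Node d (S = 81.25): V_d = e^(−0.07)·[0.5281·20.1050 + 0.4719·0.0000] = 9.9003
Node 0 (S = 125): V_0 = e^(−0.07)·[0.5281·78.5742 + 0.4719·9.9003] = 43.0481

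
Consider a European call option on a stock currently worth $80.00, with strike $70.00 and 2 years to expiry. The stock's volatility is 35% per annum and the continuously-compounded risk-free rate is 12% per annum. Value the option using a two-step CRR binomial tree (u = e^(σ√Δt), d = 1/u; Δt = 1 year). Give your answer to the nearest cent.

CRR parameters: u = e^(σ√Δt) = e^(0.35·√1) = 1.4191, d = 1/u = 0.7047
Per-period rate: rΔt = 0.12·1 = 0.12, so R = e^0.12 = 1.1275
Risk-neutral probability p = (e^0.12 − 0.7047)/(1.4191 − 0.7047) = 0.4228/0.7144 = 0.5919
Terminal stock prices: S_uu = 161.1, S_ud = 80, S_dd = 39.73
Terminal payoffs (S − K): max(91.1, 0) = 91.1, max(10, 0) = 10, max(-30.27, 0) = 0
Node u (S = 113.5): V_u = e^(−0.12)·[0.5919·91.1002 + 0.4081·10.0000] = 51.4410
Node d (S = 56.38): V_d = e^(−0.12)·[0.5919·10.0000 + 0.4081·0.0000] = 5.2493
Node 0 (S = 80): V_0 = e^(−0.12)·[0.5919·51.4410 + 0.4081·5.2493] = 28.9030

$28.90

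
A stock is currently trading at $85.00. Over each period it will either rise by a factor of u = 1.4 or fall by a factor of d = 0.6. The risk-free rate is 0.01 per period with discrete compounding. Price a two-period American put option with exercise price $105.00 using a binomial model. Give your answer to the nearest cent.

$34.29

Risk-neutral probability p = (1 + 0.01 − 0.6)/(1.4 − 0.6) = 0.4100/0.8000 = 0.5125
Terminal stock prices: S_uu = 166.6, S_ud = 71.4, S_dd = 30.6
Terminal payoffs (K − S): max(-61.6, 0) = 0, max(33.6, 0) = 33.6, max(74.4, 0) = 74.4
Node u (S = 119): continuation = 1/1.01·[0.5125·0.0000 + 0.4875·33.6000] = 16.2178; exercise value = 0.0000 ≤ continuation, so V_u = 16.2178
Node d (S = 51): continuation = 1/1.01·[0.5125·33.6000 + 0.4875·74.4000] = 52.9604; exercise value = 54.0000 > continuation, so V_d = 54.0000 (exercise)
Node 0 (S = 85): continuation = 1/1.01·[0.5125·16.2178 + 0.4875·54.0000] = 34.2937; exercise value = 20.0000 ≤ continuation, so V_0 = 34.2937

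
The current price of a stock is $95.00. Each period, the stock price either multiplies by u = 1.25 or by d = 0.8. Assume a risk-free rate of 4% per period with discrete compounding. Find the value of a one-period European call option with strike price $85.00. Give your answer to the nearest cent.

$17.31

Risk-neutral probability p = (1 + 0.04 − 0.8)/(1.25 − 0.8) = 0.2400/0.4500 = 0.5333
Terminal stock prices: S_u = 118.8, S_d = 76
Terminal payoffs (S − K): max(33.75, 0) = 33.75, max(-9, 0) = 0
Node 0 (S = 95): V_0 = 1/1.04·[0.5333·33.7500 + 0.4667·0.0000] = 17.3077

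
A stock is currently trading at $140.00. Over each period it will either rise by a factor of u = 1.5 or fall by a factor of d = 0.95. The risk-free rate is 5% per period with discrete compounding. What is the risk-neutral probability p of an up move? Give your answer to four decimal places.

p = 0.1818

Risk-neutral probability p = (1 + 0.05 − 0.95)/(1.5 − 0.95) = 0.1000/0.5500 = 0.1818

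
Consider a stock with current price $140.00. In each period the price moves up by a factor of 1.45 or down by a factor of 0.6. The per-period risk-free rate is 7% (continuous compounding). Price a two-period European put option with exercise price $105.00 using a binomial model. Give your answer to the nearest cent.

$9.36

Risk-neutral probability p = (e^0.07 − 0.6)/(1.45 − 0.6) = 0.4725/0.8500 = 0.5559
Terminal stock prices: S_uu = 294.4, S_ud = 121.8, S_dd = 50.4
Terminal payoffs (K − S): max(-189.4, 0) = 0, max(-16.8, 0) = 0, max(54.6, 0) = 54.6
Node u (S = 203): V_u = e^(−0.07)·[0.5559·0.0000 + 0.4441·0.0000] = 0.0000
Node d (S = 84): V_d = e^(−0.07)·[0.5559·0.0000 + 0.4441·54.6000] = 22.6090
Node 0 (S = 140): V_0 = e^(−0.07)·[0.5559·0.0000 + 0.4441·22.6090] = 9.3620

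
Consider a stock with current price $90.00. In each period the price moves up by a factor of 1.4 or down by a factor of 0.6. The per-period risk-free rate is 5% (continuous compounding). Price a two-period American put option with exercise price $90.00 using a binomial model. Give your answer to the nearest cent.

$18.13

Risk-neutral probability p = (e^0.05 − 0.6)/(1.4 − 0.6) = 0.4513/0.8000 = 0.5641
Terminal stock prices: S_uu = 176.4, S_ud = 75.6, S_dd = 32.4
Terminal payoffs (K − S): max(-86.4, 0) = 0, max(14.4, 0) = 14.4, max(57.6, 0) = 57.6
Node u (S = 126): continuation = e^(−0.05)·[0.5641·0.0000 + 0.4359·14.4000] = 5.9710; exercise value = 0.0000 ≤ continuation, so V_u = 5.9710
Node d (S = 54): continuation = e^(−0.05)·[0.5641·14.4000 + 0.4359·57.6000] = 31.6106; exercise value = 36.0000 > continuation, so V_d = 36.0000 (exercise)
Node 0 (S = 90): continuation = e^(−0.05)·[0.5641·5.9710 + 0.4359·36.0000] = 18.1314; exercise value = 0.0000 ≤ continuation, so V_0 = 18.1314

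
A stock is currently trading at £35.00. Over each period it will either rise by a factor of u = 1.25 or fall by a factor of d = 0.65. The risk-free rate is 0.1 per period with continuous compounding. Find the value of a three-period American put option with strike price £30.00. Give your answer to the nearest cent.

£1.96

Risk-neutral probability p = (e^0.1 − 0.65)/(1.25 − 0.65) = 0.4552/0.6000 = 0.7586
Terminal stock prices: S_uuu = 68.36, S_uud = 35.55, S_udd = 18.48, S_ddd = 9.612
Terminal payoffs (K − S): max(-38.36, 0) = 0, max(-5.547, 0) = 0, max(11.52, 0) = 11.52, max(20.39, 0) = 20.39
Node uu (S = 54.69): continuation = e^(−0.1)·[0.7586·0.0000 + 0.2414·0.0000] = 0.0000; exercise value = 0.0000 ≤ continuation, so V_uu = 0.0000
Node ud (S = 28.44): continuation = e^(−0.1)·[0.7586·0.0000 + 0.2414·11.5156] = 2.5151; exercise value = 1.5625 ≤ continuation, so V_ud = 2.5151
Node dd (S = 14.79): continuation = e^(−0.1)·[0.7586·11.5156 + 0.2414·20.3881] = 12.3576; exercise value = 15.2125 > continuation, so V_dd = 15.2125 (exercise)
Node u (S = 43.75): continuation = e^(−0.1)·[0.7586·0.0000 + 0.2414·2.5151] = 0.5493; exercise value = 0.0000 ≤ continuation, so V_u = 0.5493
Node d (S = 22.75): continuation = e^(−0.1)·[0.7586·2.5151 + 0.2414·15.2125] = 5.0490; exercise value = 7.2500 > continuation, so V_d = 7.2500 (exercise)
Node 0 (S = 35): continuation = e^(−0.1)·[0.7586·0.5493 + 0.2414·7.2500] = 1.9606; exercise value = 0.0000 ≤ continuation, so V_0 = 1.9606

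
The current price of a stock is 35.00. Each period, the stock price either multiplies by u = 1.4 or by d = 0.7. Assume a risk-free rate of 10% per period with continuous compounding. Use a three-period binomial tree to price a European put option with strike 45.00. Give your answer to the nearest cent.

Risk-neutral probability p = (e^0.1 − 0.7)/(1.4 − 0.7) = 0.4052/0.7000 = 0.5788
Terminal stock prices: S_uuu = 96.04, S_uud = 48.02, S_udd = 24.01, S_ddd = 12
Terminal payoffs (K − S): max(-51.04, 0) = 0, max(-3.02, 0) = 0, max(20.99, 0) = 20.99, max(33, 0) = 33
Node uu (S = 68.6): V_uu = e^(−0.1)·[0.5788·0.0000 + 0.4212·0.0000] = 0.0000
Node ud (S = 34.3): V_ud = e^(−0.1)·[0.5788·0.0000 + 0.4212·20.9900] = 7.9994
Node dd (S = 17.15): V_dd = e^(−0.1)·[0.5788·20.9900 + 0.4212·32.9950] = 23.5677
Node u (S = 49): V_u = e^(−0.1)·[0.5788·0.0000 + 0.4212·7.9994] = 3.0486
Node d (S = 24.5): V_d = e^(−0.1)·[0.5788·7.9994 + 0.4212·23.5677] = 13.1713
Node 0 (S = 35): V_0 = e^(−0.1)·[0.5788·3.0486 + 0.4212·13.1713] = 6.6163

6.62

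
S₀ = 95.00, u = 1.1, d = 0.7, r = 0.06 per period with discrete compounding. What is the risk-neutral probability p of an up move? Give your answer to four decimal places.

Risk-neutral probability p = (1 + 0.06 − 0.7)/(1.1 − 0.7) = 0.3600/0.4000 = 0.9000

p = 0.9000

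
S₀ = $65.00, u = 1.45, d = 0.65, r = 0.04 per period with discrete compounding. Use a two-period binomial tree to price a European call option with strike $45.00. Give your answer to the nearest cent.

Risk-neutral probability p = (1 + 0.04 − 0.65)/(1.45 − 0.65) = 0.3900/0.8000 = 0.4875
Terminal stock prices: S_uu = 136.7, S_ud = 61.26, S_dd = 27.46
Terminal payoffs (S − K): max(91.66, 0) = 91.66, max(16.26, 0) = 16.26, max(-17.54, 0) = 0
Node u (S = 94.25): V_u = 1/1.04·[0.4875·91.6625 + 0.5125·16.2625] = 50.9808
Node d (S = 42.25): V_d = 1/1.04·[0.4875·16.2625 + 0.5125·0.0000] = 7.6230
Node 0 (S = 65): V_0 = 1/1.04·[0.4875·50.9808 + 0.5125·7.6230] = 27.6538

$27.65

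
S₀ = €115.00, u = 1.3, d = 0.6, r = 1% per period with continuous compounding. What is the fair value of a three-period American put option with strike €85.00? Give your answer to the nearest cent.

€13.41

Risk-neutral probability p = (e^0.01 − 0.6)/(1.3 − 0.6) = 0.4101/0.7000 = 0.5858
Terminal stock prices: S_uuu = 252.7, S_uud = 116.6, S_udd = 53.82, S_ddd = 24.84
Terminal payoffs (K − S): max(-167.7, 0) = 0, max(-31.61, 0) = 0, max(31.18, 0) = 31.18, max(60.16, 0) = 60.16
Node uu (S = 194.4): continuation = e^(−0.01)·[0.5858·0.0000 + 0.4142·0.0000] = 0.0000; exercise value = 0.0000 ≤ continuation, so V_uu = 0.0000
Node ud (S = 89.7): continuation = e^(−0.01)·[0.5858·0.0000 + 0.4142·31.1800] = 12.7867; exercise value = 0.0000 ≤ continuation, so V_ud = 12.7867
Node dd (S = 41.4): continuation = e^(−0.01)·[0.5858·31.1800 + 0.4142·60.1600] = 42.7542; exercise value = 43.6000 > continuation, so V_dd = 43.6000 (exercise)
Node u (S = 149.5): continuation = e^(−0.01)·[0.5858·0.0000 + 0.4142·12.7867] = 5.2437; exercise value = 0.0000 ≤ continuation, so V_u = 5.2437
Node d (S = 69): continuation = e^(−0.01)·[0.5858·12.7867 + 0.4142·43.6000] = 25.2958; exercise value = 16.0000 ≤ continuation, so V_d = 25.2958
Node 0 (S = 115): continuation = e^(−0.01)·[0.5858·5.2437 + 0.4142·25.2958] = 13.4147; exercise value = 0.0000 ≤ continuation, so V_0 = 13.4147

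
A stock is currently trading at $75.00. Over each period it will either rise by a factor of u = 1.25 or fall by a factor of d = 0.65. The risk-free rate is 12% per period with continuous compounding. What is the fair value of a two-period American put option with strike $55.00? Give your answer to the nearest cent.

$1.13

Risk-neutral probability p = (e^0.12 − 0.65)/(1.25 − 0.65) = 0.4775/0.6000 = 0.7958
Terminal stock prices: S_uu = 117.2, S_ud = 60.94, S_dd = 31.69
Terminal payoffs (K − S): max(-62.19, 0) = 0, max(-5.938, 0) = 0, max(23.31, 0) = 23.31
Node u (S = 93.75): continuation = e^(−0.12)·[0.7958·0.0000 + 0.2042·0.0000] = 0.0000; exercise value = 0.0000 ≤ continuation, so V_u = 0.0000
Node d (S = 48.75): continuation = e^(−0.12)·[0.7958·0.0000 + 0.2042·23.3125] = 4.2215; exercise value = 6.2500 > continuation, so V_d = 6.2500 (exercise)
Node 0 (S = 75): continuation = e^(−0.12)·[0.7958·0.0000 + 0.2042·6.2500] = 1.1318; exercise value = 0.0000 ≤ continuation, so V_0 = 1.1318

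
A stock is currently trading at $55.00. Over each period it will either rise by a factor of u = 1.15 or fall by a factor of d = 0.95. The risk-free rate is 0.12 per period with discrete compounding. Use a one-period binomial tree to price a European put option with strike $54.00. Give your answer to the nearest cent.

Risk-neutral probability p = (1 + 0.12 − 0.95)/(1.15 − 0.95) = 0.1700/0.2000 = 0.8500
Terminal stock prices: S_u = 63.25, S_d = 52.25
Terminal payoffs (K − S): max(-9.25, 0) = 0, max(1.75, 0) = 1.75
Node 0 (S = 55): V_0 = 1/1.12·[0.8500·0.0000 + 0.1500·1.7500] = 0.2344

$0.23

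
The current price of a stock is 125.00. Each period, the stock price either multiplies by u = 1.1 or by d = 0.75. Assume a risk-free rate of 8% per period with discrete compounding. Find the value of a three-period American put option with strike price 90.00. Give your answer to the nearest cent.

Risk-neutral probability p = (1 + 0.08 − 0.75)/(1.1 − 0.75) = 0.3300/0.3500 = 0.9429
Terminal stock prices: S_uuu = 166.4, S_uud = 113.4, S_udd = 77.34, S_ddd = 52.73
Terminal payoffs (K − S): max(-76.38, 0) = 0, max(-23.44, 0) = 0, max(12.66, 0) = 12.66, max(37.27, 0) = 37.27
Node uu (S = 151.3): continuation = 1/1.08·[0.9429·0.0000 + 0.0571·0.0000] = 0.0000; exercise value = 0.0000 ≤ continuation, so V_uu = 0.0000
Node ud (S = 103.1): continuation = 1/1.08·[0.9429·0.0000 + 0.0571·12.6562] = 0.6696; exercise value = 0.0000 ≤ continuation, so V_ud = 0.6696
Node dd (S = 70.31): continuation = 1/1.08·[0.9429·12.6562 + 0.0571·37.2656] = 13.0208; exercise value = 19.6875 > continuation, so V_dd = 19.6875 (exercise)
Node u (S = 137.5): continuation = 1/1.08·[0.9429·0.0000 + 0.0571·0.6696] = 0.0354; exercise value = 0.0000 ≤ continuation, so V_u = 0.0354
Node d (S = 93.75): continuation = 1/1.08·[0.9429·0.6696 + 0.0571·19.6875] = 1.6263; exercise value = 0.0000 ≤ continuation, so V_d = 1.6263
Node 0 (S = 125): continuation = 1/1.08·[0.9429·0.0354 + 0.0571·1.6263] = 0.1170; exercise value = 0.0000 ≤ continuation, so V_0 = 0.1170

0.12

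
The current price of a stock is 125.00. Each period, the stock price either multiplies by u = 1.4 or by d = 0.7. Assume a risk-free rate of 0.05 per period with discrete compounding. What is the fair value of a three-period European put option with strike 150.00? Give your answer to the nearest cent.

32.38

Risk-neutral probability p = (1 + 0.05 − 0.7)/(1.4 − 0.7) = 0.3500/0.7000 = 0.5000
Terminal stock prices: S_uuu = 343, S_uud = 171.5, S_udd = 85.75, S_ddd = 42.87
Terminal payoffs (K − S): max(-193, 0) = 0, max(-21.5, 0) = 0, max(64.25, 0) = 64.25, max(107.1, 0) = 107.1
Node uu (S = 245): V_uu = 1/1.05·[0.5000·0.0000 + 0.5000·0.0000] = 0.0000
Node ud (S = 122.5): V_ud = 1/1.05·[0.5000·0.0000 + 0.5000·64.2500] = 30.5952
Node dd (S = 61.25): V_dd = 1/1.05·[0.5000·64.2500 + 0.5000·107.1250] = 81.6071
Node u (S = 175): V_u = 1/1.05·[0.5000·0.0000 + 0.5000·30.5952] = 14.5692
Node d (S = 87.5): V_d = 1/1.05·[0.5000·30.5952 + 0.5000·81.6071] = 53.4297
Node 0 (S = 125): V_0 = 1/1.05·[0.5000·14.5692 + 0.5000·53.4297] = 32.3804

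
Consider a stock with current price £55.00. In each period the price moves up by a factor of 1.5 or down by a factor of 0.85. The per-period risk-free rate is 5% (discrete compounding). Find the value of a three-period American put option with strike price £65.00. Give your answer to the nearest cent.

Risk-neutral probability p = (1 + 0.05 − 0.85)/(1.5 − 0.85) = 0.2000/0.6500 = 0.3077
Terminal stock prices: S_uuu = 185.6, S_uud = 105.2, S_udd = 59.61, S_ddd = 33.78
Terminal payoffs (K − S): max(-120.6, 0) = 0, max(-40.19, 0) = 0, max(5.394, 0) = 5.394, max(31.22, 0) = 31.22
Node uu (S = 123.8): continuation = 1/1.05·[0.3077·0.0000 + 0.6923·0.0000] = 0.0000; exercise value = 0.0000 ≤ continuation, so V_uu = 0.0000
Node ud (S = 70.12): continuation = 1/1.05·[0.3077·0.0000 + 0.6923·5.3938] = 3.5563; exercise value = 0.0000 ≤ continuation, so V_ud = 3.5563
Node dd (S = 39.74): continuation = 1/1.05·[0.3077·5.3938 + 0.6923·31.2231] = 22.1673; exercise value = 25.2625 > continuation, so V_dd = 25.2625 (exercise)
Node u (S = 82.5): continuation = 1/1.05·[0.3077·0.0000 + 0.6923·3.5563] = 2.3448; exercise value = 0.0000 ≤ continuation, so V_u = 2.3448
Node d (S = 46.75): continuation = 1/1.05·[0.3077·3.5563 + 0.6923·25.2625] = 17.6987; exercise value = 18.2500 > continuation, so V_d = 18.2500 (exercise)
Node 0 (S = 55): continuation = 1/1.05·[0.3077·2.3448 + 0.6923·18.2500] = 12.7201; exercise value = 10.0000 ≤ continuation, so V_0 = 12.7201

£12.72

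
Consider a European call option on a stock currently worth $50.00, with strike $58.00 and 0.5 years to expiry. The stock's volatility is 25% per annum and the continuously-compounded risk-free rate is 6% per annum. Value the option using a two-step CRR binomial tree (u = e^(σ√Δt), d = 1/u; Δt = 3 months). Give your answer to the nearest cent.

$1.68

CRR parameters: u = e^(σ√Δt) = e^(0.25·√0.25) = 1.1331, d = 1/u = 0.8825
Per-period rate: rΔt = 0.06·0.25 = 0.015, so R = e^0.015 = 1.0151
Risk-neutral probability p = (e^0.015 − 0.8825)/(1.1331 − 0.8825) = 0.1326/0.2507 = 0.5291
Terminal stock prices: S_uu = 64.2, S_ud = 50, S_dd = 38.94
Terminal payoffs (S − K): max(6.201, 0) = 6.201, max(-8, 0) = 0, max(-19.06, 0) = 0
Node u (S = 56.66): V_u = e^(−0.015)·[0.5291·6.2013 + 0.4709·0.0000] = 3.2322
Node d (S = 44.12): V_d = e^(−0.015)·[0.5291·0.0000 + 0.4709·0.0000] = 0.0000
Node 0 (S = 50): V_0 = e^(−0.015)·[0.5291·3.2322 + 0.4709·0.0000] = 1.6846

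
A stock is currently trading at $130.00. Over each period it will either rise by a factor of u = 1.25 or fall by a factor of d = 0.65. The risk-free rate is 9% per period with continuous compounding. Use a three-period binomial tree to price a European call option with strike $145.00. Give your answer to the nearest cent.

Risk-neutral probability p = (e^0.09 − 0.65)/(1.25 − 0.65) = 0.4442/0.6000 = 0.7403
Terminal stock prices: S_uuu = 253.9, S_uud = 132, S_udd = 68.66, S_ddd = 35.7
Terminal payoffs (S − K): max(108.9, 0) = 108.9, max(-12.97, 0) = 0, max(-76.34, 0) = 0, max(-109.3, 0) = 0
Node uu (S = 203.1): V_uu = e^(−0.09)·[0.7403·108.9062 + 0.2597·0.0000] = 73.6832
Node ud (S = 105.6): V_ud = e^(−0.09)·[0.7403·0.0000 + 0.2597·0.0000] = 0.0000
Node dd (S = 54.93): V_dd = e^(−0.09)·[0.7403·0.0000 + 0.2597·0.0000] = 0.0000
Node u (S = 162.5): V_u = e^(−0.09)·[0.7403·73.6832 + 0.2597·0.0000] = 49.8522
Node d (S = 84.5): V_d = e^(−0.09)·[0.7403·0.0000 + 0.2597·0.0000] = 0.0000
Node 0 (S = 130): V_0 = e^(−0.09)·[0.7403·49.8522 + 0.2597·0.0000] = 33.7287

$33.73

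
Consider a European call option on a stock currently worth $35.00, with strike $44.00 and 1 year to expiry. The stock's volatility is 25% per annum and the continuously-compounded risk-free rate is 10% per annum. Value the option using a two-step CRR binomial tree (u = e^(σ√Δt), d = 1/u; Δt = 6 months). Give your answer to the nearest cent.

CRR parameters: u = e^(σ√Δt) = e^(0.25·√0.5) = 1.1934, d = 1/u = 0.8380
Per-period rate: rΔt = 0.1·0.5 = 0.05, so R = e^0.05 = 1.0513
Risk-neutral probability p = (e^0.05 − 0.8380)/(1.1934 − 0.8380) = 0.2133/0.3554 = 0.6002
Terminal stock prices: S_uu = 49.84, S_ud = 35, S_dd = 24.58
Terminal payoffs (S − K): max(5.844, 0) = 5.844, max(-9, 0) = 0, max(-19.42, 0) = 0
Node u (S = 41.77): V_u = e^(−0.05)·[0.6002·5.8442 + 0.3998·0.0000] = 3.3365
Node d (S = 29.33): V_d = e^(−0.05)·[0.6002·0.0000 + 0.3998·0.0000] = 0.0000
Node 0 (S = 35): V_0 = e^(−0.05)·[0.6002·3.3365 + 0.3998·0.0000] = 1.9049

$1.90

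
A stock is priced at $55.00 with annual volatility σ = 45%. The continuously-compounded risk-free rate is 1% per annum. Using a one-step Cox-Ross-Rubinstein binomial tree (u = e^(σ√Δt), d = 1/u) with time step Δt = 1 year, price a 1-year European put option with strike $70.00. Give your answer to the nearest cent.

$20.74

CRR parameters: u = e^(σ√Δt) = e^(0.45·√1) = 1.5683, d = 1/u = 0.6376
Per-period rate: rΔt = 0.01·1 = 0.01, so R = e^0.01 = 1.0101
Risk-neutral probability p = (e^0.01 − 0.6376)/(1.5683 − 0.6376) = 0.3724/0.9307 = 0.4002
Terminal stock prices: S_u = 86.26, S_d = 35.07
Terminal payoffs (K − S): max(-16.26, 0) = 0, max(34.93, 0) = 34.93
Node 0 (S = 55): V_0 = e^(−0.01)·[0.4002·0.0000 + 0.5998·34.9305] = 20.7442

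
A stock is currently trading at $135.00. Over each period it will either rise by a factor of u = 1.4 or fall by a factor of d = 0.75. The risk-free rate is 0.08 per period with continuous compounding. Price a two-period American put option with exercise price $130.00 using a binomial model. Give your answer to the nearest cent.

Risk-neutral probability p = (e^0.08 − 0.75)/(1.4 − 0.75) = 0.3333/0.6500 = 0.5127
Terminal stock prices: S_uu = 264.6, S_ud = 141.8, S_dd = 75.94
Terminal payoffs (K − S): max(-134.6, 0) = 0, max(-11.75, 0) = 0, max(54.06, 0) = 54.06
Node u (S = 189): continuation = e^(−0.08)·[0.5127·0.0000 + 0.4873·0.0000] = 0.0000; exercise value = 0.0000 ≤ continuation, so V_u = 0.0000
Node d (S = 101.2): continuation = e^(−0.08)·[0.5127·0.0000 + 0.4873·54.0625] = 24.3167; exercise value = 28.7500 > continuation, so V_d = 28.7500 (exercise)
Node 0 (S = 135): continuation = e^(−0.08)·[0.5127·0.0000 + 0.4873·28.7500] = 12.9314; exercise value = 0.0000 ≤ continuation, so V_0 = 12.9314

$12.93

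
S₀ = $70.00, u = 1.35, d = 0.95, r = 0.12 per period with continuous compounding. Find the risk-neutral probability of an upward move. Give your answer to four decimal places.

p = 0.4437

Risk-neutral probability p = (e^0.12 − 0.95)/(1.35 − 0.95) = 0.1775/0.4000 = 0.4437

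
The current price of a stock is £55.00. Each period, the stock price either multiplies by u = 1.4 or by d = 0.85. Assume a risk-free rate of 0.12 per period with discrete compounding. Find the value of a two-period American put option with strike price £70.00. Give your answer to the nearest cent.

Risk-neutral probability p = (1 + 0.12 − 0.85)/(1.4 − 0.85) = 0.2700/0.5500 = 0.4909
Terminal stock prices: S_uu = 107.8, S_ud = 65.45, S_dd = 39.74
Terminal payoffs (K − S): max(-37.8, 0) = 0, max(4.55, 0) = 4.55, max(30.26, 0) = 30.26
Node u (S = 77): continuation = 1/1.12·[0.4909·0.0000 + 0.5091·4.5500] = 2.0682; exercise value = 0.0000 ≤ continuation, so V_u = 2.0682
Node d (S = 46.75): continuation = 1/1.12·[0.4909·4.5500 + 0.5091·30.2625] = 15.7500; exercise value = 23.2500 > continuation, so V_d = 23.2500 (exercise)
Node 0 (S = 55): continuation = 1/1.12·[0.4909·2.0682 + 0.5091·23.2500] = 11.4747; exercise value = 15.0000 > continuation, so V_0 = 15.0000 (exercise)

£15.00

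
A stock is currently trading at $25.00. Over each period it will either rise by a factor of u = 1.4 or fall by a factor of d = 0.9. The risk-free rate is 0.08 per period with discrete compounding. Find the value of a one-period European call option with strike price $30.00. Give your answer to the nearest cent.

$1.67

Risk-neutral probability p = (1 + 0.08 − 0.9)/(1.4 − 0.9) = 0.1800/0.5000 = 0.3600
Terminal stock prices: S_u = 35, S_d = 22.5
Terminal payoffs (S − K): max(5, 0) = 5, max(-7.5, 0) = 0
Node 0 (S = 25): V_0 = 1/1.08·[0.3600·5.0000 + 0.6400·0.0000] = 1.6667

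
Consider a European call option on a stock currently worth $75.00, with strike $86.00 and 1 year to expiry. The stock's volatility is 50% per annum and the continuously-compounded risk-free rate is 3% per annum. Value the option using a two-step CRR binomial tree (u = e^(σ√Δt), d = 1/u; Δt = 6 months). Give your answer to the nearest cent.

CRR parameters: u = e^(σ√Δt) = e^(0.5·√0.5) = 1.4241, d = 1/u = 0.7022
Per-period rate: rΔt = 0.03·0.5 = 0.015, so R = e^0.015 = 1.0151
Risk-neutral probability p = (e^0.015 − 0.7022)/(1.4241 − 0.7022) = 0.3129/0.7219 = 0.4335
Terminal stock prices: S_uu = 152.1, S_ud = 75, S_dd = 36.98
Terminal payoffs (S − K): max(66.11, 0) = 66.11, max(-11, 0) = 0, max(-49.02, 0) = 0
Node u (S = 106.8): V_u = e^(−0.015)·[0.4335·66.1086 + 0.5665·0.0000] = 28.2285
Node d (S = 52.66): V_d = e^(−0.015)·[0.4335·0.0000 + 0.5665·0.0000] = 0.0000
Node 0 (S = 75): V_0 = e^(−0.015)·[0.4335·28.2285 + 0.5665·0.0000] = 12.0536

$12.05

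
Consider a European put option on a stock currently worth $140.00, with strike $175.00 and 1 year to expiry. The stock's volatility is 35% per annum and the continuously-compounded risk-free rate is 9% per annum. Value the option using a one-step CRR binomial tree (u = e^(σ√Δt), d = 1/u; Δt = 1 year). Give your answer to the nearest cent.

CRR parameters: u = e^(σ√Δt) = e^(0.35·√1) = 1.4191, d = 1/u = 0.7047
Per-period rate: rΔt = 0.09·1 = 0.09, so R = e^0.09 = 1.0942
Risk-neutral probability p = (e^0.09 − 0.7047)/(1.4191 − 0.7047) = 0.3895/0.7144 = 0.5452
Terminal stock prices: S_u = 198.7, S_d = 98.66
Terminal payoffs (K − S): max(-23.67, 0) = 0, max(76.34, 0) = 76.34
Node 0 (S = 140): V_0 = e^(−0.09)·[0.5452·0.0000 + 0.4548·76.3437] = 31.7321

$31.73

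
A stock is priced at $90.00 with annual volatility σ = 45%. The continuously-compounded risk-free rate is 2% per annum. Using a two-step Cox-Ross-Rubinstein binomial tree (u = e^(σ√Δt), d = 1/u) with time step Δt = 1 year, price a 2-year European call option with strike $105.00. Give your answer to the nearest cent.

$18.89

CRR parameters: u = e^(σ√Δt) = e^(0.45·√1) = 1.5683, d = 1/u = 0.6376
Per-period rate: rΔt = 0.02·1 = 0.02, so R = e^0.02 = 1.0202
Risk-neutral probability p = (e^0.02 − 0.6376)/(1.5683 − 0.6376) = 0.3826/0.9307 = 0.4111
Terminal stock prices: S_uu = 221.4, S_ud = 90, S_dd = 36.59
Terminal payoffs (S − K): max(116.4, 0) = 116.4, max(-15, 0) = 0, max(-68.41, 0) = 0
Node u (S = 141.1): V_u = e^(−0.02)·[0.4111·116.3643 + 0.5889·0.0000] = 46.8863
Node d (S = 57.39): V_d = e^(−0.02)·[0.4111·0.0000 + 0.5889·0.0000] = 0.0000
Node 0 (S = 90): V_0 = e^(−0.02)·[0.4111·46.8863 + 0.5889·0.0000] = 18.8918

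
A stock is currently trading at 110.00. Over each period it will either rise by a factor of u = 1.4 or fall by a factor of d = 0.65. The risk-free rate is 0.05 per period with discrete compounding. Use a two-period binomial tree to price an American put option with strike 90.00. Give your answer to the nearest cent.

Risk-neutral probability p = (1 + 0.05 − 0.65)/(1.4 − 0.65) = 0.4000/0.7500 = 0.5333
Terminal stock prices: S_uu = 215.6, S_ud = 100.1, S_dd = 46.48
Terminal payoffs (K − S): max(-125.6, 0) = 0, max(-10.1, 0) = 0, max(43.52, 0) = 43.52
Node u (S = 154): continuation = 1/1.05·[0.5333·0.0000 + 0.4667·0.0000] = 0.0000; exercise value = 0.0000 ≤ continuation, so V_u = 0.0000
Node d (S = 71.5): continuation = 1/1.05·[0.5333·0.0000 + 0.4667·43.5250] = 19.3444; exercise value = 18.5000 ≤ continuation, so V_d = 19.3444
Node 0 (S = 110): continuation = 1/1.05·[0.5333·0.0000 + 0.4667·19.3444] = 8.5975; exercise value = 0.0000 ≤ continuation, so V_0 = 8.5975

8.60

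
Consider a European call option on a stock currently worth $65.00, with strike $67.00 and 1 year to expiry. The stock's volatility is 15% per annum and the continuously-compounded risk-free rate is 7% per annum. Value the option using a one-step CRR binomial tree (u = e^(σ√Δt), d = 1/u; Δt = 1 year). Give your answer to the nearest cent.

CRR parameters: u = e^(σ√Δt) = e^(0.15·√1) = 1.1618, d = 1/u = 0.8607
Per-period rate: rΔt = 0.07·1 = 0.07, so R = e^0.07 = 1.0725
Risk-neutral probability p = (e^0.07 − 0.8607)/(1.1618 − 0.8607) = 0.2118/0.3011 = 0.7034
Terminal stock prices: S_u = 75.52, S_d = 55.95
Terminal payoffs (S − K): max(8.519, 0) = 8.519, max(-11.05, 0) = 0
Node 0 (S = 65): V_0 = e^(−0.07)·[0.7034·8.5192 + 0.2966·0.0000] = 5.5870

$5.59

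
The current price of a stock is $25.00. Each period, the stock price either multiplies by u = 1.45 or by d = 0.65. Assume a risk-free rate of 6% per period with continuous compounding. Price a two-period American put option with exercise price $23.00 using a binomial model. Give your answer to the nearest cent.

Risk-neutral probability p = (e^0.06 − 0.65)/(1.45 − 0.65) = 0.4118/0.8000 = 0.5148
Terminal stock prices: S_uu = 52.56, S_ud = 23.56, S_dd = 10.56
Terminal payoffs (K − S): max(-29.56, 0) = 0, max(-0.5625, 0) = 0, max(12.44, 0) = 12.44
Node u (S = 36.25): continuation = e^(−0.06)·[0.5148·0.0000 + 0.4852·0.0000] = 0.0000; exercise value = 0.0000 ≤ continuation, so V_u = 0.0000
Node d (S = 16.25): continuation = e^(−0.06)·[0.5148·0.0000 + 0.4852·12.4375] = 5.6833; exercise value = 6.7500 > continuation, so V_d = 6.7500 (exercise)
Node 0 (S = 25): continuation = e^(−0.06)·[0.5148·0.0000 + 0.4852·6.7500] = 3.0844; exercise value = 0.0000 ≤ continuation, so V_0 = 3.0844

$3.08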